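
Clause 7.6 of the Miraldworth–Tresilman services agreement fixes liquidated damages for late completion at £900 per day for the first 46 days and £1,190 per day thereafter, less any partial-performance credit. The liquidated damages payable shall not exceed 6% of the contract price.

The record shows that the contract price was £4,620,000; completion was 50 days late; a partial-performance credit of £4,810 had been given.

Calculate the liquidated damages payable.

First 46 days: 46 × £900 = £41,400
Remaining days: (50 − 46) × £1,190 = £4,760
Accrued per-day damages: £41,400 + £4,760 = £46,160
Less partial-performance credit: £46,160 − £4,810 = £41,350
Cap: 6% of £4,620,000 = £277,200
Cap at £277,200: £41,350 is within the cap, no reduction.

£41,350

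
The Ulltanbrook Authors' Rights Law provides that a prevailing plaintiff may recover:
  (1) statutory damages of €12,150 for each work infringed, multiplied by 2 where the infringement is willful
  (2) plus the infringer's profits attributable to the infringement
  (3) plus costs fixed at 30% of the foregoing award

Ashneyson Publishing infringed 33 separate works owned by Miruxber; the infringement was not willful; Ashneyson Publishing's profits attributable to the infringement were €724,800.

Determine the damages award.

Statutory damages: 33 × €12,150 = €400,950
Infringement not willful: no ×2 enhancement.
Combined award: €400,950 + €724,800 = €1,125,750
Costs: 30% of €1,125,750 = €337,725
Award plus costs: €1,125,750 + €337,725 = €1,463,475

€1,463,475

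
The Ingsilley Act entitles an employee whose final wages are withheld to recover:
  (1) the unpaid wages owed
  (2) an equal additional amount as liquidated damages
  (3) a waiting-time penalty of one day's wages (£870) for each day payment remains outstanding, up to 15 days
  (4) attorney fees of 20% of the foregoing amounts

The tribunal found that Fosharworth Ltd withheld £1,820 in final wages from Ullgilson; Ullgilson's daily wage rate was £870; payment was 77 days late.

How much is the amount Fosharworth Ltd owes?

£20,028

Liquidated damages (equal amount): £1,820
Penalty days: min(77, 15) = 15
Waiting-time penalty: 15 × £870 = £13,050
Subtotal: £1,820 + £1,820 + £13,050 = £16,690
Attorney fees: 20% of £16,690 = £3,338
Total award: £16,690 + £3,338 = £20,028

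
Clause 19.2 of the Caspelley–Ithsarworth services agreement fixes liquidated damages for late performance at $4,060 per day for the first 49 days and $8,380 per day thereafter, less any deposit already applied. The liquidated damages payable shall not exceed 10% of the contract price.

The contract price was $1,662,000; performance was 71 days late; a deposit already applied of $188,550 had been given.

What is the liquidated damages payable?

First 49 days: 49 × $4,060 = $198,940
Remaining days: (71 − 49) × $8,380 = $184,360
Accrued per-day damages: $198,940 + $184,360 = $383,300
Less deposit already applied: $383,300 − $188,550 = $194,750
Cap: 10% of $1,662,000 = $166,200
Cap at $166,200: $194,750 exceeds the cap → $166,200

Liquidated damages: $166,200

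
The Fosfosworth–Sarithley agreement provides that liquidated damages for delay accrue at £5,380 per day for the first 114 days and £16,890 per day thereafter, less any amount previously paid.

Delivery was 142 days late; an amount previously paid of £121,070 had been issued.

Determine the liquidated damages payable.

First 114 days: 114 × £5,380 = £613,320
Remaining days: (142 − 114) × £16,890 = £472,920
Accrued per-day damages: £613,320 + £472,920 = £1,086,240
Less amount previously paid: £1,086,240 − £121,070 = £965,170

£965,170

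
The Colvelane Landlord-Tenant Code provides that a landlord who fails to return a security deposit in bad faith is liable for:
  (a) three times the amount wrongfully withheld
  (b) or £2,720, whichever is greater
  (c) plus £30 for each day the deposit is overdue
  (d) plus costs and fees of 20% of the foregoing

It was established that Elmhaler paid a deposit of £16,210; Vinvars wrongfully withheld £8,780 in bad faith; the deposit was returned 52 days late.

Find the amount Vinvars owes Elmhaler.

£33,480

Trebled: 3 × £8,780 = £26,340
Minimum £2,720: £26,340 meets the minimum, no increase.
Late-return penalty: 52 × £30 = £1,560
Damages plus late penalty: £26,340 + £1,560 = £27,900
Costs and fees: 20% of £27,900 = £5,580
Total recovery: £27,900 + £5,580 = £33,480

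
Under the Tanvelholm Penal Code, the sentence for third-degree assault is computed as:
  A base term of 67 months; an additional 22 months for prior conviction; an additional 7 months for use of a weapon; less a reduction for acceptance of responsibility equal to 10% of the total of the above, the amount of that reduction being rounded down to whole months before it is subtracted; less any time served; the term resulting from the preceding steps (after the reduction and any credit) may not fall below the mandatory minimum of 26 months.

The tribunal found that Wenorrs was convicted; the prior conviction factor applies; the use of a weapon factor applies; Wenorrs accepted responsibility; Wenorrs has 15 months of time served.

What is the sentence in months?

Sentence: 72 months

Prior conviction enhancement: +22 months
Use of a weapon enhancement: +7 months
Adjusted term: 67 months + 22 months + 7 months = 96 months
Acceptance of responsibility reduction: 10% of 96 months = 9 months (rounded down)
After reduction: 96 − 9 = 87 months
Less time served: 87 months − 15 months = 72 months
Minimum 26 months: 72 months meets the minimum, no increase.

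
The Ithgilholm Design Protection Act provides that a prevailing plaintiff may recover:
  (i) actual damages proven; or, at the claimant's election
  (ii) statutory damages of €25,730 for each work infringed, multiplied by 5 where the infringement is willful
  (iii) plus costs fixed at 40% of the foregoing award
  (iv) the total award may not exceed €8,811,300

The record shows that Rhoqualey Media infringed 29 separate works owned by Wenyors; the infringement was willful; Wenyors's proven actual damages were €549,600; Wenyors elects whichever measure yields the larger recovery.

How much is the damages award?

Statutory damages: 29 × €25,730 = €746,170
Multiplied by 5: 5 × €746,170 = €3,730,850
Greater of actual damages (€549,600) or enhanced statutory damages (€3,730,850): €3,730,850
Costs: 40% of €3,730,850 = €1,492,340
Award plus costs: €3,730,850 + €1,492,340 = €5,223,190
Cap at €8,811,300: €5,223,190 is within the cap, no reduction.

€5,223,190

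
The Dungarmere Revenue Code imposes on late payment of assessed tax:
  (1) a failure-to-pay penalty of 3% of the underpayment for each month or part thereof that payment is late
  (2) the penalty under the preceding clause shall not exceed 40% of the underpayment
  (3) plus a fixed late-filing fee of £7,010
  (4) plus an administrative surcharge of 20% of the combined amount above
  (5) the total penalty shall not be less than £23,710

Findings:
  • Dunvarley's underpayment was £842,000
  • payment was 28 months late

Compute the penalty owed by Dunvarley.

£412,572

Accrued rate: 3% × 28 = 84%, capped at 40% → 40%
Failure-to-pay penalty: 40% of £842,000 = £336,800
Penalty before surcharge: £336,800 + £7,010 = £343,810
Administrative surcharge: 20% of £343,810 = £68,762
Total penalty: £343,810 + £68,762 = £412,572
Minimum £23,710: £412,572 meets the minimum, no increase.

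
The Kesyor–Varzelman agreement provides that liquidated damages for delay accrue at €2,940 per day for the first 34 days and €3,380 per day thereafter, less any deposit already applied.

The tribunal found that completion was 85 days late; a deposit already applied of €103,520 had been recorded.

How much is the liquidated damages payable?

€168,820

First 34 days: 34 × €2,940 = €99,960
Remaining days: (85 − 34) × €3,380 = €172,380
Accrued per-day damages: €99,960 + €172,380 = €272,340
Less deposit already applied: €272,340 − €103,520 = €168,820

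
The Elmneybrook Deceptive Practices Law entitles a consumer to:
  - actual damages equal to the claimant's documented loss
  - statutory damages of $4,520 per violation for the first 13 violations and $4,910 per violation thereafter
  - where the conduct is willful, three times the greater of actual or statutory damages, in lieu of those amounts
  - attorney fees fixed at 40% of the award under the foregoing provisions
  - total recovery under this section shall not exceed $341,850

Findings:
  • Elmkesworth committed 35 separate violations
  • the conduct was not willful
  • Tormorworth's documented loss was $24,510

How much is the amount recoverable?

First 13 violations: 13 × $4,520 = $58,760
Remaining violations: (35 − 13) × $4,910 = $108,020
Statutory damages: $58,760 + $108,020 = $166,780
Conduct not willful: the in-lieu enhancement does not apply.
Actual plus statutory damages: $24,510 + $166,780 = $191,290
Attorney fees: 40% of $191,290 = $76,516
Total before cap: $191,290 + $76,516 = $267,806
Cap at $341,850: $267,806 is within the cap, no reduction.

$267,806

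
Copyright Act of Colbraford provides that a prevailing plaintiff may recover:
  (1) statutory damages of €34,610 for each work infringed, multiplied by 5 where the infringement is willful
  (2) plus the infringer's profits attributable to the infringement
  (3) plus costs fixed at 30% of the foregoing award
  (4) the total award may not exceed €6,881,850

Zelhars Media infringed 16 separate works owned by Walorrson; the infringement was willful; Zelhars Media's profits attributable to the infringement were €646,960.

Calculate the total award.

Statutory damages: 16 × €34,610 = €553,760
Multiplied by 5: 5 × €553,760 = €2,768,800
Combined award: €2,768,800 + €646,960 = €3,415,760
Costs: 30% of €3,415,760 = €1,024,728
Award plus costs: €3,415,760 + €1,024,728 = €4,440,488
Cap at €6,881,850: €4,440,488 is within the cap, no reduction.

€4,440,488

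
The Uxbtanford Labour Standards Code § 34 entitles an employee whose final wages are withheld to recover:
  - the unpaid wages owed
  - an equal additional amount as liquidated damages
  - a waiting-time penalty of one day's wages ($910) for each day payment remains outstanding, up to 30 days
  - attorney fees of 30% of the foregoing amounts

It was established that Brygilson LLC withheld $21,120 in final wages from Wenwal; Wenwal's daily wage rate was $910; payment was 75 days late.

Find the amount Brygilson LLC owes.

Total award: $90,402

Liquidated damages (equal amount): $21,120
Penalty days: min(75, 30) = 30
Waiting-time penalty: 30 × $910 = $27,300
Subtotal: $21,120 + $21,120 + $27,300 = $69,540
Attorney fees: 30% of $69,540 = $20,862
Total award: $69,540 + $20,862 = $90,402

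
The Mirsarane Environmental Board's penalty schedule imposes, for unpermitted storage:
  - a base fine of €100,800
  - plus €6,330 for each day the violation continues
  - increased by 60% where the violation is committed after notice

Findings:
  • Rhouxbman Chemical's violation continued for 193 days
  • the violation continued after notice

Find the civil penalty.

Per-day component: 193 × €6,330 = €1,221,690
Base plus per-day: €100,800 + €1,221,690 = €1,322,490
Enhancement: 60% of €1,322,490 = €793,494
Enhanced fine: €1,322,490 + €793,494 = €2,115,984

€2,115,984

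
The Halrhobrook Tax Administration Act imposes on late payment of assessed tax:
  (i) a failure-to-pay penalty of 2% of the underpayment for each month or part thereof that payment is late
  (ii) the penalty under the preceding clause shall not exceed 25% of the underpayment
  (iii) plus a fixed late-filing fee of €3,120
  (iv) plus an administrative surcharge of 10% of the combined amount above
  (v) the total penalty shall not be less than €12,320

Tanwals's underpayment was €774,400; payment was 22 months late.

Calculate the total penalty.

€216,392

Accrued rate: 2% × 22 = 44%, capped at 25% → 25%
Failure-to-pay penalty: 25% of €774,400 = €193,600
Penalty before surcharge: €193,600 + €3,120 = €196,720
Administrative surcharge: 10% of €196,720 = €19,672
Total penalty: €196,720 + €19,672 = €216,392
Minimum €12,320: €216,392 meets the minimum, no increase.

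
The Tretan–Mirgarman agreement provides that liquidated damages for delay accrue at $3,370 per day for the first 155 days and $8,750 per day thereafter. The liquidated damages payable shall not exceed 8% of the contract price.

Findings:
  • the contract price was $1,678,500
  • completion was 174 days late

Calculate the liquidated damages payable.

First 155 days: 155 × $3,370 = $522,350
Remaining days: (174 − 155) × $8,750 = $166,250
Accrued per-day damages: $522,350 + $166,250 = $688,600
Cap: 8% of $1,678,500 = $134,280
Cap at $134,280: $688,600 exceeds the cap → $134,280

Liquidated damages: $134,280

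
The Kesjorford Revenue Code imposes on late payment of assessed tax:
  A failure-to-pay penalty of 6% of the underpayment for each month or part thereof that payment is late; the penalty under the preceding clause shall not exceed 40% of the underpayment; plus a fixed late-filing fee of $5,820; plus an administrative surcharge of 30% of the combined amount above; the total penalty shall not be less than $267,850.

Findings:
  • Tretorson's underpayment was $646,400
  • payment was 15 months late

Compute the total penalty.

Accrued rate: 6% × 15 = 90%, capped at 40% → 40%
Failure-to-pay penalty: 40% of $646,400 = $258,560
Penalty before surcharge: $258,560 + $5,820 = $264,380
Administrative surcharge: 30% of $264,380 = $79,314
Total penalty: $264,380 + $79,314 = $343,694
Minimum $267,850: $343,694 meets the minimum, no increase.

$343,694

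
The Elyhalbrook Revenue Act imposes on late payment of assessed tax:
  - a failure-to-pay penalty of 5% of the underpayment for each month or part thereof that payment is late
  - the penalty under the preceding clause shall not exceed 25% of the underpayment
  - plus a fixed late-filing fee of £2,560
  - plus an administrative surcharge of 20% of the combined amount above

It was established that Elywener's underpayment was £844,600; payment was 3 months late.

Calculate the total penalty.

Accrued rate: 5% × 3 = 15%, capped at 25% → 15%
Failure-to-pay penalty: 15% of £844,600 = £126,690
Penalty before surcharge: £126,690 + £2,560 = £129,250
Administrative surcharge: 20% of £129,250 = £25,850
Total penalty: £129,250 + £25,850 = £155,100

Penalty: £155,100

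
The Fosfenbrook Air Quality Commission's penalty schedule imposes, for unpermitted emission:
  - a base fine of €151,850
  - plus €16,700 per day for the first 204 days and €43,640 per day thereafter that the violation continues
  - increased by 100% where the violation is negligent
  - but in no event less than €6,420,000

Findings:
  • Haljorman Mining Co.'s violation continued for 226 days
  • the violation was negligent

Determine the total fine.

Civil penalty: €9,037,460

First 204 days: 204 × €16,700 = €3,406,800
Remaining days: (226 − 204) × €43,640 = €960,080
Per-day component: €3,406,800 + €960,080 = €4,366,880
Base plus per-day: €151,850 + €4,366,880 = €4,518,730
Enhancement: 100% of €4,518,730 = €4,518,730
Enhanced fine: €4,518,730 + €4,518,730 = €9,037,460
Minimum €6,420,000: €9,037,460 meets the minimum, no increase.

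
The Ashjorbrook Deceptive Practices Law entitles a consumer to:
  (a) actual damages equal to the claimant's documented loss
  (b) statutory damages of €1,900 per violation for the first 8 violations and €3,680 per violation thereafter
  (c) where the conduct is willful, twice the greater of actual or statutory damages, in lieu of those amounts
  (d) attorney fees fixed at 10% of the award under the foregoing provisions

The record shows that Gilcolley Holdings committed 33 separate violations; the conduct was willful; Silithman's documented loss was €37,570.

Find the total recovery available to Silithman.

First 8 violations: 8 × €1,900 = €15,200
Remaining violations: (33 − 8) × €3,680 = €92,000
Statutory damages: €15,200 + €92,000 = €107,200
Greater of actual damages (€37,570) or statutory damages (€107,200): €107,200
Doubled: 2 × €107,200 = €214,400
Attorney fees: 10% of €214,400 = €21,440
Total recovery: €214,400 + €21,440 = €235,840

€235,840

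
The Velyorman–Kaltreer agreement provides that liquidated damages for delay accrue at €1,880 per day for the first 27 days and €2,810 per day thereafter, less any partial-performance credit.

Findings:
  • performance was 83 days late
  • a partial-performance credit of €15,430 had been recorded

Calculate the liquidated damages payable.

Liquidated damages: €192,690

First 27 days: 27 × €1,880 = €50,760
Remaining days: (83 − 27) × €2,810 = €157,360
Accrued per-day damages: €50,760 + €157,360 = €208,120
Less partial-performance credit: €208,120 − €15,430 = €192,690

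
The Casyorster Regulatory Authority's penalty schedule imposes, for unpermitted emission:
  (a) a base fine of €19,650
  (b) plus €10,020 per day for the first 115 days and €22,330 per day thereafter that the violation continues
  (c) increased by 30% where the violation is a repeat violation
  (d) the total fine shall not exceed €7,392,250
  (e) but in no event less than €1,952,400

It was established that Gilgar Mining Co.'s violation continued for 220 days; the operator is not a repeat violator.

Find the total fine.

First 115 days: 115 × €10,020 = €1,152,300
Remaining days: (220 − 115) × €22,330 = €2,344,650
Per-day component: €1,152,300 + €2,344,650 = €3,496,950
Base plus per-day: €19,650 + €3,496,950 = €3,516,600
The operator is not a repeat violator: no 30% increase.
Cap at €7,392,250: €3,516,600 is within the cap, no reduction.
Minimum €1,952,400: €3,516,600 meets the minimum, no increase.

Civil penalty: €3,516,600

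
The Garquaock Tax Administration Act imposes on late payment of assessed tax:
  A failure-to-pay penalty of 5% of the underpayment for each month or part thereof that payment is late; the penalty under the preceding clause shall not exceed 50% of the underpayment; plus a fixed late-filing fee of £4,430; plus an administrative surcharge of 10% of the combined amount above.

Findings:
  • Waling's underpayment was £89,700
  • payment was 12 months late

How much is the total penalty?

£54,208

Accrued rate: 5% × 12 = 60%, capped at 50% → 50%
Failure-to-pay penalty: 50% of £89,700 = £44,850
Penalty before surcharge: £44,850 + £4,430 = £49,280
Administrative surcharge: 10% of £49,280 = £4,928
Total penalty: £49,280 + £4,928 = £54,208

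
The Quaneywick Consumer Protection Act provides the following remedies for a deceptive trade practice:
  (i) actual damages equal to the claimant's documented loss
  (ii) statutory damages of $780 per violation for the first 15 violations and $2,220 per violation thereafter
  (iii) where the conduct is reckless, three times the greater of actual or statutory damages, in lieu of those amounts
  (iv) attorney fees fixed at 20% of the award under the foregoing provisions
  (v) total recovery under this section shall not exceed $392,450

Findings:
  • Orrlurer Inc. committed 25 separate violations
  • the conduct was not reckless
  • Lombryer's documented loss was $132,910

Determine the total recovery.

First 15 violations: 15 × $780 = $11,700
Remaining violations: (25 − 15) × $2,220 = $22,200
Statutory damages: $11,700 + $22,200 = $33,900
Conduct not reckless: the in-lieu enhancement does not apply.
Actual plus statutory damages: $132,910 + $33,900 = $166,810
Attorney fees: 20% of $166,810 = $33,362
Total before cap: $166,810 + $33,362 = $200,172
Cap at $392,450: $200,172 is within the cap, no reduction.

$200,172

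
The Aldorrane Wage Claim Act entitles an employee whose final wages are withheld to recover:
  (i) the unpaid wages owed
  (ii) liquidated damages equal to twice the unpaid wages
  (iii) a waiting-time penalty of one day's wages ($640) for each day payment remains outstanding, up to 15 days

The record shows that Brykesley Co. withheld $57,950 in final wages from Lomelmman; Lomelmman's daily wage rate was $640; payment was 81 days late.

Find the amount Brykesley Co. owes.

Doubled: 2 × $57,950 = $115,900
Penalty days: min(81, 15) = 15
Waiting-time penalty: 15 × $640 = $9,600
Total award: $57,950 + $115,900 + $9,600 = $183,450

$183,450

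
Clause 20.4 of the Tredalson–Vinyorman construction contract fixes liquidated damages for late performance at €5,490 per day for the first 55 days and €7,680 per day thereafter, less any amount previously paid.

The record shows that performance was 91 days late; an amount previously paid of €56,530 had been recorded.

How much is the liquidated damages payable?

First 55 days: 55 × €5,490 = €301,950
Remaining days: (91 − 55) × €7,680 = €276,480
Accrued per-day damages: €301,950 + €276,480 = €578,430
Less amount previously paid: €578,430 − €56,530 = €521,900

€521,900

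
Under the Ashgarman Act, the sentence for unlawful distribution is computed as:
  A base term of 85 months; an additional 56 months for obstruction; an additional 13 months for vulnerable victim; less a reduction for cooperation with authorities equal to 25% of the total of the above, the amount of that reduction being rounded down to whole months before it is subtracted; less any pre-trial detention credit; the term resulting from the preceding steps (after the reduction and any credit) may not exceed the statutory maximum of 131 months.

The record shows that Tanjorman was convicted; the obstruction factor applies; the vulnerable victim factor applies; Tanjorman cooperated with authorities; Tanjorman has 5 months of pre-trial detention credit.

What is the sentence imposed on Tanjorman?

Obstruction enhancement: +56 months
Vulnerable victim enhancement: +13 months
Adjusted term: 85 months + 56 months + 13 months = 154 months
Cooperation with authorities reduction: 25% of 154 months = 38 months (rounded down)
After reduction: 154 − 38 = 116 months
Less pre-trial detention credit: 116 months − 5 months = 111 months
Cap at 131 months: 111 months is within the cap, no reduction.

111 months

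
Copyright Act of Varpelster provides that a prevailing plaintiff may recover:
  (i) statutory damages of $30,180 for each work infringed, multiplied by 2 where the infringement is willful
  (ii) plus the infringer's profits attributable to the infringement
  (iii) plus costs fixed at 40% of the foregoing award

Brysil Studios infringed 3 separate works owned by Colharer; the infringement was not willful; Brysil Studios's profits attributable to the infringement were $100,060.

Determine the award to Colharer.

Statutory damages: 3 × $30,180 = $90,540
Infringement not willful: no ×2 enhancement.
Combined award: $90,540 + $100,060 = $190,600
Costs: 40% of $190,600 = $76,240
Award plus costs: $190,600 + $76,240 = $266,840

Award: $266,840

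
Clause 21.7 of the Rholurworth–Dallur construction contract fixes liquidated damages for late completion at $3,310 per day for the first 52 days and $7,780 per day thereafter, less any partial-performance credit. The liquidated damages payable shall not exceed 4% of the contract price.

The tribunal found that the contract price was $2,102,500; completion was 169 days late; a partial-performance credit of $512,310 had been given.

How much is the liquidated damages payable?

First 52 days: 52 × $3,310 = $172,120
Remaining days: (169 − 52) × $7,780 = $910,260
Accrued per-day damages: $172,120 + $910,260 = $1,082,380
Less partial-performance credit: $1,082,380 − $512,310 = $570,070
Cap: 4% of $2,102,500 = $84,100
Cap at $84,100: $570,070 exceeds the cap → $84,100

$84,100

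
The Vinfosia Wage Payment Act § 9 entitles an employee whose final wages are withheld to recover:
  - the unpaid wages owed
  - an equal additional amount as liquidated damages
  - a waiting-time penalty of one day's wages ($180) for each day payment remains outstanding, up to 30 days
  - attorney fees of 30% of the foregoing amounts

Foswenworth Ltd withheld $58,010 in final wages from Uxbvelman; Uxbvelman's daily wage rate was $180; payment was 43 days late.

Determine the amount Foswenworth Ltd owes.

Liquidated damages (equal amount): $58,010
Penalty days: min(43, 30) = 30
Waiting-time penalty: 30 × $180 = $5,400
Subtotal: $58,010 + $58,010 + $5,400 = $121,420
Attorney fees: 30% of $121,420 = $36,426
Total award: $121,420 + $36,426 = $157,846

$157,846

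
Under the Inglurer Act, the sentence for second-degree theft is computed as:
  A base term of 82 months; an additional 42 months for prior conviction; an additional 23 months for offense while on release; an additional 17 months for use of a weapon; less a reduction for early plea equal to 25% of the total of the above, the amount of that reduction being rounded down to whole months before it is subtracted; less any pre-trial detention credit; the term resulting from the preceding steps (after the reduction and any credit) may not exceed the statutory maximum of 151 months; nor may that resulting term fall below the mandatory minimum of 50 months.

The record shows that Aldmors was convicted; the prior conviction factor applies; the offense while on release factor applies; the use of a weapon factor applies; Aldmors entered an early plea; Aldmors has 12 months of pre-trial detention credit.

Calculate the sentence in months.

Prior conviction enhancement: +42 months
Offense while on release enhancement: +23 months
Use of a weapon enhancement: +17 months
Adjusted term: 82 months + 42 months + 23 months + 17 months = 164 months
Early plea reduction: 25% of 164 months = 41 months (rounded down)
After reduction: 164 − 41 = 123 months
Less pre-trial detention credit: 123 months − 12 months = 111 months
Cap at 151 months: 111 months is within the cap, no reduction.
Minimum 50 months: 111 months meets the minimum, no increase.

111 months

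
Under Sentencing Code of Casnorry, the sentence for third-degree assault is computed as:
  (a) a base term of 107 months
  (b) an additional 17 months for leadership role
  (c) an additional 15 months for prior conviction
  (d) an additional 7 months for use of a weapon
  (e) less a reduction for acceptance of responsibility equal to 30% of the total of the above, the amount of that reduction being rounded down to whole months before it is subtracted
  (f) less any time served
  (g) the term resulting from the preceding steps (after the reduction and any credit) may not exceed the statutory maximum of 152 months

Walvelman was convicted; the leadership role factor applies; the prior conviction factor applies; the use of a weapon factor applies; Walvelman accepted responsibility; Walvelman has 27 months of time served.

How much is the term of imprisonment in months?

76 months

Leadership role enhancement: +17 months
Prior conviction enhancement: +15 months
Use of a weapon enhancement: +7 months
Adjusted term: 107 months + 17 months + 15 months + 7 months = 146 months
Acceptance of responsibility reduction: 30% of 146 months = 43 months (rounded down)
After reduction: 146 − 43 = 103 months
Less time served: 103 months − 27 months = 76 months
Cap at 152 months: 76 months is within the cap, no reduction.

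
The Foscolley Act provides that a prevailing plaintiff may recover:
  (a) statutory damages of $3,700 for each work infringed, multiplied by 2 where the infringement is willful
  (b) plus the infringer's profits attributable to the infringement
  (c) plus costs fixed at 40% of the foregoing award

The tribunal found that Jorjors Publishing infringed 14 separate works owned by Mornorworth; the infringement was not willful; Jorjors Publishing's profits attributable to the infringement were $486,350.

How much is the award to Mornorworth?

$753,410

Statutory damages: 14 × $3,700 = $51,800
Infringement not willful: no ×2 enhancement.
Combined award: $51,800 + $486,350 = $538,150
Costs: 40% of $538,150 = $215,260
Award plus costs: $538,150 + $215,260 = $753,410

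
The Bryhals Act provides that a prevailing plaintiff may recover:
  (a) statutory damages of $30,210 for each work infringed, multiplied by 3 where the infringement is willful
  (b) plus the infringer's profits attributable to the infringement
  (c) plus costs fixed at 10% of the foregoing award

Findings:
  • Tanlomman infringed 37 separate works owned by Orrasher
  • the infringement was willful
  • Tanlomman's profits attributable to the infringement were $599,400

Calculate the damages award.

Statutory damages: 37 × $30,210 = $1,117,770
Trebled: 3 × $1,117,770 = $3,353,310
Combined award: $3,353,310 + $599,400 = $3,952,710
Costs: 10% of $3,952,710 = $395,271
Award plus costs: $3,952,710 + $395,271 = $4,347,981

$4,347,981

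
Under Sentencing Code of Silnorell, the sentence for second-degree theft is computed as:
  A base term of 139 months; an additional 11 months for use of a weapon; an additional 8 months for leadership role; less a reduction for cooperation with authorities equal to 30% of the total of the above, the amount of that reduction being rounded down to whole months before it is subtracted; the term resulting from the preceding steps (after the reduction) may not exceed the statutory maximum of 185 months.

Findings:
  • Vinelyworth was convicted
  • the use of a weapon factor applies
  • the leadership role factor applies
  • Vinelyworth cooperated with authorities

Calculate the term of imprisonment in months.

111 months

Use of a weapon enhancement: +11 months
Leadership role enhancement: +8 months
Adjusted term: 139 months + 11 months + 8 months = 158 months
Cooperation with authorities reduction: 30% of 158 months = 47 months (rounded down)
After reduction: 158 − 47 = 111 months
Cap at 185 months: 111 months is within the cap, no reduction.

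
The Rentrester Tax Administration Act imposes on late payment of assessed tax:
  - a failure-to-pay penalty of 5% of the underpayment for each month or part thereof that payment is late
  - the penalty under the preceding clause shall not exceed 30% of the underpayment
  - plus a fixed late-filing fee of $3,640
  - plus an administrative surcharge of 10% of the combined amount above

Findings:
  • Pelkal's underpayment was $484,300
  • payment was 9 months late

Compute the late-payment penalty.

$163,823

Accrued rate: 5% × 9 = 45%, capped at 30% → 30%
Failure-to-pay penalty: 30% of $484,300 = $145,290
Penalty before surcharge: $145,290 + $3,640 = $148,930
Administrative surcharge: 10% of $148,930 = $14,893
Total penalty: $148,930 + $14,893 = $163,823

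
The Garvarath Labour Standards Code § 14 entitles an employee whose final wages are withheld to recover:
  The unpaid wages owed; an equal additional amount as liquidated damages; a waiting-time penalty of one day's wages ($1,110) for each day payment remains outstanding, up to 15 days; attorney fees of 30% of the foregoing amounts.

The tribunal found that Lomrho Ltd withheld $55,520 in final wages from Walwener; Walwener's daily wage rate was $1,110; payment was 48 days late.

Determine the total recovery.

Liquidated damages (equal amount): $55,520
Penalty days: min(48, 15) = 15
Waiting-time penalty: 15 × $1,110 = $16,650
Subtotal: $55,520 + $55,520 + $16,650 = $127,690
Attorney fees: 30% of $127,690 = $38,307
Total award: $127,690 + $38,307 = $165,997

$165,997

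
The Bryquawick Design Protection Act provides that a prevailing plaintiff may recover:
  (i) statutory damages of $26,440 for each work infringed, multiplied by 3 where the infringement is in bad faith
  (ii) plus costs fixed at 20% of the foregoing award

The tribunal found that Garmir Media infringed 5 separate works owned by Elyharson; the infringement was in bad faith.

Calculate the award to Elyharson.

Statutory damages: 5 × $26,440 = $132,200
Trebled: 3 × $132,200 = $396,600
Costs: 20% of $396,600 = $79,320
Award plus costs: $396,600 + $79,320 = $475,920

$475,920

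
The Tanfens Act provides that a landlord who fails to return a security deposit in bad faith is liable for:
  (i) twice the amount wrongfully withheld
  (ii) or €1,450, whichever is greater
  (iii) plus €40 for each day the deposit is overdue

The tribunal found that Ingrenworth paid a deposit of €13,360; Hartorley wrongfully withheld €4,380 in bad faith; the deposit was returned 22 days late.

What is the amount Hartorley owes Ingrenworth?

Doubled: 2 × €4,380 = €8,760
Minimum €1,450: €8,760 meets the minimum, no increase.
Late-return penalty: 22 × €40 = €880
Damages plus late penalty: €8,760 + €880 = €9,640

€9,640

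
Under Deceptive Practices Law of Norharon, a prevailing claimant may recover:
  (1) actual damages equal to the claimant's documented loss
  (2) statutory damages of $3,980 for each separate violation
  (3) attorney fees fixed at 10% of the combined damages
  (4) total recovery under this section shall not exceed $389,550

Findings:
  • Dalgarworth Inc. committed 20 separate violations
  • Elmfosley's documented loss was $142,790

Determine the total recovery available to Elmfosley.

$244,629

Statutory damages: 20 × $3,980 = $79,600
Combined damages: $142,790 + $79,600 = $222,390
Attorney fees: 10% of $222,390 = $22,239
Total before cap: $222,390 + $22,239 = $244,629
Cap at $389,550: $244,629 is within the cap, no reduction.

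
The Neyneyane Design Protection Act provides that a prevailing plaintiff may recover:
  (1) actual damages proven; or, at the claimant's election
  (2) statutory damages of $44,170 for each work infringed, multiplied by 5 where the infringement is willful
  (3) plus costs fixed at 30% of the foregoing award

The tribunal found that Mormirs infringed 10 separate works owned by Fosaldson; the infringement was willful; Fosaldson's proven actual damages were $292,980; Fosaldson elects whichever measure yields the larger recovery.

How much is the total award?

Statutory damages: 10 × $44,170 = $441,700
Multiplied by 5: 5 × $441,700 = $2,208,500
Greater of actual damages ($292,980) or enhanced statutory damages ($2,208,500): $2,208,500
Costs: 30% of $2,208,500 = $662,550
Award plus costs: $2,208,500 + $662,550 = $2,871,050

$2,871,050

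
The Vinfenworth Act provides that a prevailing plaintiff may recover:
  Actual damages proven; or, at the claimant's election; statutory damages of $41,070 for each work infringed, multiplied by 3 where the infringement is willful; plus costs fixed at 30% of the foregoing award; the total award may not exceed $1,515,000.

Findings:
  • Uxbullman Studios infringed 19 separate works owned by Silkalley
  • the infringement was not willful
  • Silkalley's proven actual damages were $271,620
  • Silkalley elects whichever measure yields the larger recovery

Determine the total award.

$1,014,429

Statutory damages: 19 × $41,070 = $780,330
Infringement not willful: no ×3 enhancement.
Greater of actual damages ($271,620) or statutory damages ($780,330): $780,330
Costs: 30% of $780,330 = $234,099
Award plus costs: $780,330 + $234,099 = $1,014,429
Cap at $1,515,000: $1,014,429 is within the cap, no reduction.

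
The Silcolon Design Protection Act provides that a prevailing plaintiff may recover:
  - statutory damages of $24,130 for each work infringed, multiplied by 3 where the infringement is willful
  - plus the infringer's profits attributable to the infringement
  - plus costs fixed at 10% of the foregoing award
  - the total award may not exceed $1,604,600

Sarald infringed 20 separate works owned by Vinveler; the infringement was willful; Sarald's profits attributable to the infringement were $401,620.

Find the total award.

Statutory damages: 20 × $24,130 = $482,600
Trebled: 3 × $482,600 = $1,447,800
Combined award: $1,447,800 + $401,620 = $1,849,420
Costs: 10% of $1,849,420 = $184,942
Award plus costs: $1,849,420 + $184,942 = $2,034,362
Cap at $1,604,600: $2,034,362 exceeds the cap → $1,604,600

$1,604,600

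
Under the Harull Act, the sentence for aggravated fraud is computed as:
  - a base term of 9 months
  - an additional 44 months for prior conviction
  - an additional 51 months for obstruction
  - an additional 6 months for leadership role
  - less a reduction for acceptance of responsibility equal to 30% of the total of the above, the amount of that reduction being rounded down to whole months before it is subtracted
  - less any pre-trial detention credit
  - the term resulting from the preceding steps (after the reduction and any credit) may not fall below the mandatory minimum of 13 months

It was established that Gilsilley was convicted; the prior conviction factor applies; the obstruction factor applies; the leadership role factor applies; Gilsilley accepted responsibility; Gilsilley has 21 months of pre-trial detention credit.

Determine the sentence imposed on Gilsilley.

Prior conviction enhancement: +44 months
Obstruction enhancement: +51 months
Leadership role enhancement: +6 months
Adjusted term: 9 months + 44 months + 51 months + 6 months = 110 months
Acceptance of responsibility reduction: 30% of 110 months = 33 months (rounded down)
After reduction: 110 − 33 = 77 months
Less pre-trial detention credit: 77 months − 21 months = 56 months
Minimum 13 months: 56 months meets the minimum, no increase.

56 months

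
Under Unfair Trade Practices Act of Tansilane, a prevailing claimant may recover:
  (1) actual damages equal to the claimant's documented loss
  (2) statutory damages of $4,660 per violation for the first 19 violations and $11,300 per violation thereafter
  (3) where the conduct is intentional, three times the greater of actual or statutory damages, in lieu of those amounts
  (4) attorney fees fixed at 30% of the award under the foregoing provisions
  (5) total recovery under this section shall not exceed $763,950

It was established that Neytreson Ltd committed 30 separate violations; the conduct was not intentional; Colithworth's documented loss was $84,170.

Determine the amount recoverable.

$386,113

First 19 violations: 19 × $4,660 = $88,540
Remaining violations: (30 − 19) × $11,300 = $124,300
Statutory damages: $88,540 + $124,300 = $212,840
Conduct not intentional: the in-lieu enhancement does not apply.
Actual plus statutory damages: $84,170 + $212,840 = $297,010
Attorney fees: 30% of $297,010 = $89,103
Total before cap: $297,010 + $89,103 = $386,113
Cap at $763,950: $386,113 is within the cap, no reduction.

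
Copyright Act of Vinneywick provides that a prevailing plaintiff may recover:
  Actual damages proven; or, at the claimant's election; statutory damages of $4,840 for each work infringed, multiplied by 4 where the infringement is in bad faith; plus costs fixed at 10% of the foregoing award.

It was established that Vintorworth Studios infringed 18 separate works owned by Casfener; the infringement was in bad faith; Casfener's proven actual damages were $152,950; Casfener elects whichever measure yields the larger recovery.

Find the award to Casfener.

Statutory damages: 18 × $4,840 = $87,120
Multiplied by 4: 4 × $87,120 = $348,480
Greater of actual damages ($152,950) or enhanced statutory damages ($348,480): $348,480
Costs: 10% of $348,480 = $34,848
Award plus costs: $348,480 + $34,848 = $383,328

$383,328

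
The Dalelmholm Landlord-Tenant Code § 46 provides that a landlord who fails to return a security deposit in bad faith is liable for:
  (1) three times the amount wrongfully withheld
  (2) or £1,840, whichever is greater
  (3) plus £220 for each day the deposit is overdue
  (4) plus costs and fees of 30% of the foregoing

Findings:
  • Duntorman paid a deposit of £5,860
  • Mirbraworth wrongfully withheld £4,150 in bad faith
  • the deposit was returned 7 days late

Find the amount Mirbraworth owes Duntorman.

Trebled: 3 × £4,150 = £12,450
Minimum £1,840: £12,450 meets the minimum, no increase.
Late-return penalty: 7 × £220 = £1,540
Damages plus late penalty: £12,450 + £1,540 = £13,990
Costs and fees: 30% of £13,990 = £4,197
Total recovery: £13,990 + £4,197 = £18,187

£18,187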